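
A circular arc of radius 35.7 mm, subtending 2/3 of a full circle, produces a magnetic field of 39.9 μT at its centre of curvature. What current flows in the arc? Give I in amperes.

I ≈ 3.40 A

For a circular arc, B = μ₀Iφ/(4πR) with φ in radians; here φ = 4.189 rad.
So I = 4πRB/(μ₀φ) = 4π × 0.0357 × 3.99×10⁻⁵ / (4π×10⁻⁷ × 4.189) = 3.40 A.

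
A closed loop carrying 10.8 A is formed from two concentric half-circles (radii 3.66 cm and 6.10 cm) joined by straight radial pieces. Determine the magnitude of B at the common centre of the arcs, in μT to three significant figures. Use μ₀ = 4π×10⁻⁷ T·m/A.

B ≈ 37.1 μT

The radial connectors point toward the centre, so dl × r̂ = 0 and they contribute nothing.
Each semicircle gives μ₀I/(4R): inner arc 9.27×10⁻⁵ T, outer arc 5.56×10⁻⁵ T.
The two arcs carry current in opposite angular senses, so their fields oppose: B = |9.27×10⁻⁵ − 5.56×10⁻⁵| = 3.71×10⁻⁵ T.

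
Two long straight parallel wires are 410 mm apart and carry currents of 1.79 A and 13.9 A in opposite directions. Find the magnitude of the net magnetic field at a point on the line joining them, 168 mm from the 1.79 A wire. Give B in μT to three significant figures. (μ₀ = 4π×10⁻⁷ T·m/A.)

Each long wire gives B = μ₀I/(2πd). Distances are d₁ = 0.168 m and d₂ = 0.242 m.
B₁ = 2.13×10⁻⁶ T, B₂ = 1.15×10⁻⁵ T.
Between antiparallel currents both contributions point the same way, so they add. B = B₁ + B₂ = 2.13×10⁻⁶ + 1.15×10⁻⁵ = 1.36×10⁻⁵ T.

B ≈ 13.6 μT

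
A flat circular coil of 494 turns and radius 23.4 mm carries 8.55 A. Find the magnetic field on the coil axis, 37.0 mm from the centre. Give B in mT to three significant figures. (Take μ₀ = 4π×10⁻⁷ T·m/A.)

B ≈ 17.3 mT

For an N-turn flat coil, B = Nμ₀IR²/[2(R²+z²)^(3/2)] with R = 0.0234 m, z = 0.037 m.
B = 494 × 3.51×10⁻⁵ T = 1.73×10⁻² T.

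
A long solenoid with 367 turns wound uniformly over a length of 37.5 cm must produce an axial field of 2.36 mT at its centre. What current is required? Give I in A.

I ≈ 1.92 A

Inside a long solenoid B = μ₀nI with n = 978.7 m⁻¹, so I = B/(μ₀n).
I = 2.36×10⁻³ / (4π×10⁻⁷ × 978.7) = 1.92 A.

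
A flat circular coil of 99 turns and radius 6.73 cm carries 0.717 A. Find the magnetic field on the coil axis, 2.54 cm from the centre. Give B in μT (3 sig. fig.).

B ≈ 543 μT

For an N-turn flat coil, B = Nμ₀IR²/[2(R²+z²)^(3/2)] with R = 0.0673 m, z = 0.0254 m.
B = 99 × 5.48×10⁻⁶ T = 5.43×10⁻⁴ T.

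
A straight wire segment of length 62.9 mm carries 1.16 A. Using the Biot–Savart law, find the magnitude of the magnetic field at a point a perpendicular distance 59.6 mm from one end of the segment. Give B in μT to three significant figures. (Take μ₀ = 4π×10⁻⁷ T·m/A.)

For a finite straight segment, B = (μ₀I/4πd)(sinθ₁ + sinθ₂), where θ₁, θ₂ are the angles from the perpendicular to each end.
The perpendicular foot is at one end, so the two end-offsets along the wire are 0 and L = 0.0629 m.
sinθ₁ = 0/√(0²+0.0596²) = 0.0000; sinθ₂ = 0.0629/√(0.0629²+0.0596²) = 0.7259.
B = (4π×10⁻⁷ × 1.16) / (4π × 0.0596) × (0.0000 + 0.7259) = 1.41×10⁻⁶ T.

B ≈ 1.41 μT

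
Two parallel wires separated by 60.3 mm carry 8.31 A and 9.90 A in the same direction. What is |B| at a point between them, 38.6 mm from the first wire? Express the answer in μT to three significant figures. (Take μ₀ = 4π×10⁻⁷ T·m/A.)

B ≈ 48.2 μT

Each long wire gives B = μ₀I/(2πd). Distances are d₁ = 0.0386 m and d₂ = 0.0217 m.
B₁ = 4.31×10⁻⁵ T, B₂ = 9.12×10⁻⁵ T.
Between parallel currents the two contributions point in opposite directions, so they subtract. B = |B₁ − B₂| = |4.31×10⁻⁵ − 9.12×10⁻⁵| = 4.82×10⁻⁵ T.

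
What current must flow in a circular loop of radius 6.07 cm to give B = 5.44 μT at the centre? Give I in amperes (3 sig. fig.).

At the centre of a circular loop B = μ₀I/(2R), so I = 2RB/μ₀.
With R = 0.0607 m, I = 2 × 0.0607 × 5.44×10⁻⁶ / (4π×10⁻⁷) = 0.526 A.

I ≈ 0.526 A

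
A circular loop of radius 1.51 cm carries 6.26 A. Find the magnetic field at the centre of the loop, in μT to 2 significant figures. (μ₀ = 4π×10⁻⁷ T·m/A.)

B ≈ 260 μT

At the centre of a circular loop the Biot–Savart law gives B = μ₀I/(2R).
B = (4π×10⁻⁷ × 6.26) / (2 × 0.0151) = 2.60×10⁻⁴ T.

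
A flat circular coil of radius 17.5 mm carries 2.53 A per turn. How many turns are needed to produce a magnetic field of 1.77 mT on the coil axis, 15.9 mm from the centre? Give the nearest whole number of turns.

N = 48

For an N-turn coil, B = Nμ₀IR²/[2(R²+z²)^(3/2)]. A single turn gives B₁ = 3.68×10⁻⁵ T with R = 0.0175 m, z = 0.0159 m.
N = B/B₁ = 1.77×10⁻³ / 3.68×10⁻⁵ = 48.06.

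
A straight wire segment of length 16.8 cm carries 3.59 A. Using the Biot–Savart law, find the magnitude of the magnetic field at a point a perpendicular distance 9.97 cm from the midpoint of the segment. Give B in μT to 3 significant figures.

B ≈ 4.64 μT

For a finite straight segment, B = (μ₀I/4πd)(sinθ₁ + sinθ₂), where θ₁, θ₂ are the angles from the perpendicular to each end.
The perpendicular from the point meets the wire at its midpoint, so each end is L/2 = 0.084 m away along the wire.
sinθ₁ = 0.084/√(0.084²+0.0997²) = 0.6443; sinθ₂ = 0.084/√(0.084²+0.0997²) = 0.6443.
B = (4π×10⁻⁷ × 3.59) / (4π × 0.0997) × (0.6443 + 0.6443) = 4.64×10⁻⁶ T.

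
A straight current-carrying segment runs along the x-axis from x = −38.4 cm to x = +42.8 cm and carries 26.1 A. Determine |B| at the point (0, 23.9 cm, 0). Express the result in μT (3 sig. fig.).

For a finite straight segment, B = (μ₀I/4πd)(sinθ₁ + sinθ₂), where θ₁, θ₂ are the angles from the perpendicular to each end.
The perpendicular distance is d = 0.239 m; the end-offsets along the wire are a = 0.384 m and b = 0.428 m.
sinθ₁ = 0.384/√(0.384²+0.239²) = 0.8490; sinθ₂ = 0.428/√(0.428²+0.239²) = 0.8731.
B = (4π×10⁻⁷ × 26.1) / (4π × 0.239) × (0.8490 + 0.8731) = 1.88×10⁻⁵ T.

B ≈ 18.8 μT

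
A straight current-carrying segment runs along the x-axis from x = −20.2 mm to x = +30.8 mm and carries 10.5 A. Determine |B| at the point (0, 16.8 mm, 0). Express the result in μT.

B ≈ 103 μT

For a finite straight segment, B = (μ₀I/4πd)(sinθ₁ + sinθ₂), where θ₁, θ₂ are the angles from the perpendicular to each end.
The perpendicular distance is d = 0.0168 m; the end-offsets along the wire are a = 0.0202 m and b = 0.0308 m.
sinθ₁ = 0.0202/√(0.0202²+0.0168²) = 0.7688; sinθ₂ = 0.0308/√(0.0308²+0.0168²) = 0.8779.
B = (4π×10⁻⁷ × 10.5) / (4π × 0.0168) × (0.7688 + 0.8779) = 1.03×10⁻⁴ T.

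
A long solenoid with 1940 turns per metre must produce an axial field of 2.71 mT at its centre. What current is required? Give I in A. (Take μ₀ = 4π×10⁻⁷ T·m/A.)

Inside a long solenoid B = μ₀nI with n = 1940 m⁻¹, so I = B/(μ₀n).
I = 2.71×10⁻³ / (4π×10⁻⁷ × 1940) = 1.11 A.

I ≈ 1.11 A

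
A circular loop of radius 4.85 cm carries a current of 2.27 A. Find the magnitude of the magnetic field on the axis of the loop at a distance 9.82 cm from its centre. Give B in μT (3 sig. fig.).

On the axis of a circular loop, B = μ₀IR² / [2(R²+z²)^(3/2)].
R² + z² = (0.0485)² + (0.0982)² = 0.012 m², and (R²+z²)^(3/2) = 1.31×10⁻³ m³.
B = (4π×10⁻⁷ × 2.27 × 0.002352) / (2 × 1.31×10⁻³) = 2.55×10⁻⁶ T.

B ≈ 2.55 μT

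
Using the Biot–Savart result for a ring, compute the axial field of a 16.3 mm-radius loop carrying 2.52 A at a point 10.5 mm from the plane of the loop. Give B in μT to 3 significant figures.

B ≈ 57.7 μT

On the axis of a circular loop, B = μ₀IR² / [2(R²+z²)^(3/2)].
R² + z² = (0.0163)² + (0.0105)² = 0.0003759 m², and (R²+z²)^(3/2) = 7.29×10⁻⁶ m³.
B = (4π×10⁻⁷ × 2.52 × 0.0002657) / (2 × 7.29×10⁻⁶) = 5.77×10⁻⁵ T.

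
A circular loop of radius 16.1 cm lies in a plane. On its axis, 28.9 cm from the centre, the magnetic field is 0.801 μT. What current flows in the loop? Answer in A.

On the axis of a loop, B = μ₀IR²/[2(R²+z²)^(3/2)], so I = 2B(R²+z²)^(3/2)/(μ₀R²).
R² + z² = 0.02592 + 0.08352 = 0.1094 m²; raised to 3/2 gives 3.62×10⁻² m³.
I = 2 × 8.01×10⁻⁷ × 3.62×10⁻² / (1.26×10⁻⁶ × 0.02592) = 1.78 A.

I ≈ 1.78 A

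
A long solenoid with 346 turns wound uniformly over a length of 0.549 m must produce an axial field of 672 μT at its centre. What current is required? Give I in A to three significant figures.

I ≈ 0.849 A

Inside a long solenoid B = μ₀nI with n = 630.2 m⁻¹, so I = B/(μ₀n).
I = 6.72×10⁻⁴ / (4π×10⁻⁷ × 630.2) = 0.849 A.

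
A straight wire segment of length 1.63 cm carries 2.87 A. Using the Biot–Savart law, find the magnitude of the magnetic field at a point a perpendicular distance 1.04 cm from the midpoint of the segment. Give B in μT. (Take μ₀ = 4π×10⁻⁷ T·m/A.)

B ≈ 34.0 μT

For a finite straight segment, B = (μ₀I/4πd)(sinθ₁ + sinθ₂), where θ₁, θ₂ are the angles from the perpendicular to each end.
The perpendicular from the point meets the wire at its midpoint, so each end is L/2 = 0.00815 m away along the wire.
sinθ₁ = 0.00815/√(0.00815²+0.0104²) = 0.6168; sinθ₂ = 0.00815/√(0.00815²+0.0104²) = 0.6168.
B = (4π×10⁻⁷ × 2.87) / (4π × 0.0104) × (0.6168 + 0.6168) = 3.40×10⁻⁵ T.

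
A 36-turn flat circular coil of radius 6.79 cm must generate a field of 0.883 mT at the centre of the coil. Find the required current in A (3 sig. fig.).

I ≈ 2.65 A

For an N-turn coil, B = Nμ₀I/(2R) with R = 0.0679 m, so I = 2RB/(Nμ₀) = 2 × 0.0679 × 8.83×10⁻⁴ / (36 × 4π×10⁻⁷) = 2.65 A.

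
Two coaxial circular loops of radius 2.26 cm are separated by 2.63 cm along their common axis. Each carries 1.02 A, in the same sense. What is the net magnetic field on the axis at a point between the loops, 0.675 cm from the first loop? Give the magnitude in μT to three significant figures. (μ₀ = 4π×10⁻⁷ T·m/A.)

B ≈ 37.2 μT

Each loop contributes B = μ₀IR²/[2(R²+z²)^(3/2)] on the axis, with z measured from that loop.
Loop 1 (z = 0.00675 m): B₁ = 2.49×10⁻⁵ T. Loop 2 (z = 0.01955 m): B₂ = 1.23×10⁻⁵ T.
The fields add: B = B₁ + B₂ = 3.72×10⁻⁵ T.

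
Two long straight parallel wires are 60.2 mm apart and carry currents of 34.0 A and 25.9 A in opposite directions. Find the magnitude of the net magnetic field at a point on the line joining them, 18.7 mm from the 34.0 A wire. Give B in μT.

B ≈ 488 μT

Each long wire gives B = μ₀I/(2πd). Distances are d₁ = 0.0187 m and d₂ = 0.0415 m.
B₁ = 3.64×10⁻⁴ T, B₂ = 1.25×10⁻⁴ T.
Between antiparallel currents both contributions point the same way, so they add. B = B₁ + B₂ = 3.64×10⁻⁴ + 1.25×10⁻⁴ = 4.88×10⁻⁴ T.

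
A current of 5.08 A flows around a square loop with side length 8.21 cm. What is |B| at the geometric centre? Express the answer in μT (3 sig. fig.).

Each side is a finite straight segment at perpendicular distance d = a/(2 tan(π/4)) = 0.04105 m from the centre, with end-angles ±π/4.
One side contributes B₁ = (μ₀I/4πd)·2 sin(π/4) = 1.75×10⁻⁵ T.
All 4 sides add in the same direction: B = 4 × 1.75×10⁻⁵ = 7.00×10⁻⁵ T.

B ≈ 70.0 μT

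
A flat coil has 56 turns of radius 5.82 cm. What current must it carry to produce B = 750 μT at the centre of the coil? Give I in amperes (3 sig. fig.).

I ≈ 1.24 A

For an N-turn coil, B = Nμ₀I/(2R) with R = 0.0582 m, so I = 2RB/(Nμ₀) = 2 × 0.0582 × 7.50×10⁻⁴ / (56 × 4π×10⁻⁷) = 1.24 A.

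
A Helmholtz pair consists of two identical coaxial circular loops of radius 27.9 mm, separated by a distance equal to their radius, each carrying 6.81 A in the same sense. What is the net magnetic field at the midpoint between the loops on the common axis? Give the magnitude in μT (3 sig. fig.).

Each loop contributes B = μ₀IR²/[2(R²+z²)^(3/2)] on the axis, with z measured from that loop.
Loop 1 (z = 0.01395 m): B₁ = 1.10×10⁻⁴ T. Loop 2 (z = 0.01395 m): B₂ = 1.10×10⁻⁴ T.
The fields add: B = B₁ + B₂ = 2.19×10⁻⁴ T.

B ≈ 219 μT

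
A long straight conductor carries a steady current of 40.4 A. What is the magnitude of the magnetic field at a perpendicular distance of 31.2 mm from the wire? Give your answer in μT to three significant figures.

B ≈ 259 μT

For an infinitely long straight wire, B = μ₀I/(2πd).
B = (4π×10⁻⁷ × 40.4) / (2π × 0.0312) = 2.59×10⁻⁴ T.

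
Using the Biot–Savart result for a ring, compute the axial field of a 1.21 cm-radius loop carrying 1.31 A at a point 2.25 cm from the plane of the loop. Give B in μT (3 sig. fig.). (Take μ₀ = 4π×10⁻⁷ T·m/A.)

On the axis of a circular loop, B = μ₀IR² / [2(R²+z²)^(3/2)].
R² + z² = (0.0121)² + (0.0225)² = 0.0006527 m², and (R²+z²)^(3/2) = 1.67×10⁻⁵ m³.
B = (4π×10⁻⁷ × 1.31 × 0.0001464) / (2 × 1.67×10⁻⁵) = 7.23×10⁻⁶ T.

B ≈ 7.23 μT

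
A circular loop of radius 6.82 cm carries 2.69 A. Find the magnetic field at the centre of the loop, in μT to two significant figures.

B ≈ 25 μT

At the centre of a circular loop the Biot–Savart law gives B = μ₀I/(2R).
B = (4π×10⁻⁷ × 2.69) / (2 × 0.0682) = 2.48×10⁻⁵ T.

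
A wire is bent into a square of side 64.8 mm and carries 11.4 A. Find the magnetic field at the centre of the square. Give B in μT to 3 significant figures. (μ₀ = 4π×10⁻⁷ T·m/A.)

B ≈ 199 μT

Each side is a finite straight segment at perpendicular distance d = a/(2 tan(π/4)) = 0.0324 m from the centre, with end-angles ±π/4.
One side contributes B₁ = (μ₀I/4πd)·2 sin(π/4) = 4.98×10⁻⁵ T.
All 4 sides add in the same direction: B = 4 × 4.98×10⁻⁵ = 1.99×10⁻⁴ T.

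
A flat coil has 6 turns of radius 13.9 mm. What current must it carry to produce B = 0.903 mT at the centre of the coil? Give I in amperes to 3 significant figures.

For an N-turn coil, B = Nμ₀I/(2R) with R = 0.0139 m, so I = 2RB/(Nμ₀) = 2 × 0.0139 × 9.03×10⁻⁴ / (6 × 4π×10⁻⁷) = 3.33 A.

I ≈ 3.33 A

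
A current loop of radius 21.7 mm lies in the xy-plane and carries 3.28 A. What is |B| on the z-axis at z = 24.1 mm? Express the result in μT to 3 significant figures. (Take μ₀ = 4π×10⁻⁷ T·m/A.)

On the axis of a circular loop, B = μ₀IR² / [2(R²+z²)^(3/2)].
R² + z² = (0.0217)² + (0.0241)² = 0.001052 m², and (R²+z²)^(3/2) = 3.41×10⁻⁵ m³.
B = (4π×10⁻⁷ × 3.28 × 0.0004709) / (2 × 3.41×10⁻⁵) = 2.85×10⁻⁵ T.

B ≈ 28.5 μT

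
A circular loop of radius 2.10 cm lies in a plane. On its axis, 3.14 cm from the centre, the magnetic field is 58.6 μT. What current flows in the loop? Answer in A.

On the axis of a loop, B = μ₀IR²/[2(R²+z²)^(3/2)], so I = 2B(R²+z²)^(3/2)/(μ₀R²).
R² + z² = 0.000441 + 0.000986 = 0.001427 m²; raised to 3/2 gives 5.39×10⁻⁵ m³.
I = 2 × 5.86×10⁻⁵ × 5.39×10⁻⁵ / (1.26×10⁻⁶ × 0.000441) = 11.4 A.

I ≈ 11.4 A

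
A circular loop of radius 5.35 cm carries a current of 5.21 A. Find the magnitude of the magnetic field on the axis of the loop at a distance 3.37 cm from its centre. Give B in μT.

B ≈ 37.1 μT

On the axis of a circular loop, B = μ₀IR² / [2(R²+z²)^(3/2)].
R² + z² = (0.0535)² + (0.0337)² = 0.003998 m², and (R²+z²)^(3/2) = 2.53×10⁻⁴ m³.
B = (4π×10⁻⁷ × 5.21 × 0.002862) / (2 × 2.53×10⁻⁴) = 3.71×10⁻⁵ T.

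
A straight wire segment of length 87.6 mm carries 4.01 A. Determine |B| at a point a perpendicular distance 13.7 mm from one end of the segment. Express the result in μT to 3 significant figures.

B ≈ 28.9 μT

For a finite straight segment, B = (μ₀I/4πd)(sinθ₁ + sinθ₂), where θ₁, θ₂ are the angles from the perpendicular to each end.
The perpendicular foot is at one end, so the two end-offsets along the wire are 0 and L = 0.0876 m.
sinθ₁ = 0/√(0²+0.0137²) = 0.0000; sinθ₂ = 0.0876/√(0.0876²+0.0137²) = 0.9880.
B = (4π×10⁻⁷ × 4.01) / (4π × 0.0137) × (0.0000 + 0.9880) = 2.89×10⁻⁵ T.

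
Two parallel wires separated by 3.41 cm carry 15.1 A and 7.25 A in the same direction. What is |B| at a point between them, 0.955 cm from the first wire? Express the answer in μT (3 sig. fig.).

B ≈ 257 μT

Each long wire gives B = μ₀I/(2πd). Distances are d₁ = 0.00955 m and d₂ = 0.02455 m.
B₁ = 3.16×10⁻⁴ T, B₂ = 5.91×10⁻⁵ T.
Between parallel currents the two contributions point in opposite directions, so they subtract. B = |B₁ − B₂| = |3.16×10⁻⁴ − 5.91×10⁻⁵| = 2.57×10⁻⁴ T.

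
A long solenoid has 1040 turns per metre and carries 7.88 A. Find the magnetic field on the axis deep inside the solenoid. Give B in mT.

B ≈ 10.3 mT

Inside a long solenoid, B = μ₀nI with n = 1040 turns/m.
B = 4π×10⁻⁷ × 1040 × 7.88 = 1.03×10⁻² T.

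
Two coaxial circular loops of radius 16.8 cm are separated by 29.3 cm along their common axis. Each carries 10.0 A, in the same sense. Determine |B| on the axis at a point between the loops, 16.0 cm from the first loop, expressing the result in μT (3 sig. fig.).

B ≈ 32.2 μT

Each loop contributes B = μ₀IR²/[2(R²+z²)^(3/2)] on the axis, with z measured from that loop.
Loop 1 (z = 0.16 m): B₁ = 1.42×10⁻⁵ T. Loop 2 (z = 0.133 m): B₂ = 1.80×10⁻⁵ T.
The fields add: B = B₁ + B₂ = 3.22×10⁻⁵ T.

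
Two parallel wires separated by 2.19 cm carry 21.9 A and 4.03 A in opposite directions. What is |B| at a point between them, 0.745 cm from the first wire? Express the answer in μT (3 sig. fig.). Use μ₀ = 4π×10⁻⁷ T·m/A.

B ≈ 644 μT

Each long wire gives B = μ₀I/(2πd). Distances are d₁ = 0.00745 m and d₂ = 0.01445 m.
B₁ = 5.88×10⁻⁴ T, B₂ = 5.58×10⁻⁵ T.
Between antiparallel currents both contributions point the same way, so they add. B = B₁ + B₂ = 5.88×10⁻⁴ + 5.58×10⁻⁵ = 6.44×10⁻⁴ T.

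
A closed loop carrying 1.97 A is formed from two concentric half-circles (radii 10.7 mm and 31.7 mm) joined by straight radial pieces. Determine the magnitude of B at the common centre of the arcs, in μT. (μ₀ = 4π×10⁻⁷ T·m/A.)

The radial connectors point toward the centre, so dl × r̂ = 0 and they contribute nothing.
Each semicircle gives μ₀I/(4R): inner arc 5.78×10⁻⁵ T, outer arc 1.95×10⁻⁵ T.
The two arcs carry current in opposite angular senses, so their fields oppose: B = |5.78×10⁻⁵ − 1.95×10⁻⁵| = 3.83×10⁻⁵ T.

B ≈ 38.3 μT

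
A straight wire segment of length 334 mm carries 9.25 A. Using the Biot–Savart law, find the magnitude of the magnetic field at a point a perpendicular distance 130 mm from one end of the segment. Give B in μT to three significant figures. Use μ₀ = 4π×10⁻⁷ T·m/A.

B ≈ 6.63 μT

For a finite straight segment, B = (μ₀I/4πd)(sinθ₁ + sinθ₂), where θ₁, θ₂ are the angles from the perpendicular to each end.
The perpendicular foot is at one end, so the two end-offsets along the wire are 0 and L = 0.334 m.
sinθ₁ = 0/√(0²+0.13²) = 0.0000; sinθ₂ = 0.334/√(0.334²+0.13²) = 0.9319.
B = (4π×10⁻⁷ × 9.25) / (4π × 0.13) × (0.0000 + 0.9319) = 6.63×10⁻⁶ T.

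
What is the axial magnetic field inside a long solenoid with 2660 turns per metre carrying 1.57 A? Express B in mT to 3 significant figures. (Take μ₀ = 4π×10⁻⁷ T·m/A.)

Inside a long solenoid, B = μ₀nI with n = 2660 turns/m.
B = 4π×10⁻⁷ × 2660 × 1.57 = 5.25×10⁻³ T.

B ≈ 5.25 mT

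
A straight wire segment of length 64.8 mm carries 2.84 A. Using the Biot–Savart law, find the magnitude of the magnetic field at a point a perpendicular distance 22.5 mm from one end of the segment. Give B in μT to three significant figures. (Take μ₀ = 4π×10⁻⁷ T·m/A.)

For a finite straight segment, B = (μ₀I/4πd)(sinθ₁ + sinθ₂), where θ₁, θ₂ are the angles from the perpendicular to each end.
The perpendicular foot is at one end, so the two end-offsets along the wire are 0 and L = 0.0648 m.
sinθ₁ = 0/√(0²+0.0225²) = 0.0000; sinθ₂ = 0.0648/√(0.0648²+0.0225²) = 0.9447.
B = (4π×10⁻⁷ × 2.84) / (4π × 0.0225) × (0.0000 + 0.9447) = 1.19×10⁻⁵ T.

B ≈ 11.9 μT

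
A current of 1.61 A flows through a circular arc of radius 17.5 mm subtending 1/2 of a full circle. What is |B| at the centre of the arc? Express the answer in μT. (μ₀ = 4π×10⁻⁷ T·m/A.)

B ≈ 28.9 μT

The Biot–Savart field of a circular arc at its centre is B = μ₀Iφ/(4πR), with φ = 3.142 rad.
B = (4π×10⁻⁷ × 1.61 × 3.142) / (4π × 0.0175) = 2.89×10⁻⁵ T.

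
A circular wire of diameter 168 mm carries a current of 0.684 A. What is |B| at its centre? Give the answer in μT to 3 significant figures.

At the centre of a circular loop the Biot–Savart law gives B = μ₀I/(2R) (so R = 0.084 m).
B = (4π×10⁻⁷ × 0.684) / (2 × 0.084) = 5.12×10⁻⁶ T.

B ≈ 5.12 μT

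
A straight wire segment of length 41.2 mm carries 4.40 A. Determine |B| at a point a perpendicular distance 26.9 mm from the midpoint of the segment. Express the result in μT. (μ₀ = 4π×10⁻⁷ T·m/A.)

For a finite straight segment, B = (μ₀I/4πd)(sinθ₁ + sinθ₂), where θ₁, θ₂ are the angles from the perpendicular to each end.
The perpendicular from the point meets the wire at its midpoint, so each end is L/2 = 0.0206 m away along the wire.
sinθ₁ = 0.0206/√(0.0206²+0.0269²) = 0.6080; sinθ₂ = 0.0206/√(0.0206²+0.0269²) = 0.6080.
B = (4π×10⁻⁷ × 4.40) / (4π × 0.0269) × (0.6080 + 0.6080) = 1.99×10⁻⁵ T.

B ≈ 19.9 μT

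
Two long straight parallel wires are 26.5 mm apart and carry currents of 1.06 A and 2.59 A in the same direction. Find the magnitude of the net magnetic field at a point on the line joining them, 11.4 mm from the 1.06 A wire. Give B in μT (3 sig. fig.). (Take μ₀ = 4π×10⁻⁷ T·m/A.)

Each long wire gives B = μ₀I/(2πd). Distances are d₁ = 0.0114 m and d₂ = 0.0151 m.
B₁ = 1.86×10⁻⁵ T, B₂ = 3.43×10⁻⁵ T.
Between parallel currents the two contributions point in opposite directions, so they subtract. B = |B₁ − B₂| = |1.86×10⁻⁵ − 3.43×10⁻⁵| = 1.57×10⁻⁵ T.

B ≈ 15.7 μT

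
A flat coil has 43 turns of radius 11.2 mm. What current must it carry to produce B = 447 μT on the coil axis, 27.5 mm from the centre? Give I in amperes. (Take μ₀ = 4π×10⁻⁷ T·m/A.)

I ≈ 3.45 A

For an N-turn coil, B = Nμ₀IR²/[2(R²+z²)^(3/2)] with R = 0.0112 m, z = 0.0275 m, so I = 2B(R²+z²)^(3/2)/(Nμ₀R²) = 2 × 4.47×10⁻⁴ × 2.62×10⁻⁵ / (43 × 4π×10⁻⁷ × 0.0001254) = 3.45 A.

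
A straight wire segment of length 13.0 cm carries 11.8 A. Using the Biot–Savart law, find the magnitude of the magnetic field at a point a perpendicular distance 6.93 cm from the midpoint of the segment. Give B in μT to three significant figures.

B ≈ 23.3 μT

For a finite straight segment, B = (μ₀I/4πd)(sinθ₁ + sinθ₂), where θ₁, θ₂ are the angles from the perpendicular to each end.
The perpendicular from the point meets the wire at its midpoint, so each end is L/2 = 0.065 m away along the wire.
sinθ₁ = 0.065/√(0.065²+0.0693²) = 0.6841; sinθ₂ = 0.065/√(0.065²+0.0693²) = 0.6841.
B = (4π×10⁻⁷ × 11.8) / (4π × 0.0693) × (0.6841 + 0.6841) = 2.33×10⁻⁵ T.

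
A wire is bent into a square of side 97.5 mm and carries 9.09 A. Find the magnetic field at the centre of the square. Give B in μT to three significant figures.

B ≈ 105 μT

Each side is a finite straight segment at perpendicular distance d = a/(2 tan(π/4)) = 0.04875 m from the centre, with end-angles ±π/4.
One side contributes B₁ = (μ₀I/4πd)·2 sin(π/4) = 2.64×10⁻⁵ T.
All 4 sides add in the same direction: B = 4 × 2.64×10⁻⁵ = 1.05×10⁻⁴ T.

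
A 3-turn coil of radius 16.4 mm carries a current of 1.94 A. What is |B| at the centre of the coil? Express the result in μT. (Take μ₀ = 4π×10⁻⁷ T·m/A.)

For an N-turn flat coil, B = Nμ₀I/(2R) with R = 0.0164 m.
B = 3 × 7.43×10⁻⁵ T = 2.23×10⁻⁴ T.

B ≈ 223 μT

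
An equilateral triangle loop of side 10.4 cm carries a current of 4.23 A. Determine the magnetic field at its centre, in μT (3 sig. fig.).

B ≈ 73.2 μT

Each side is a finite straight segment at perpendicular distance d = a/(2 tan(π/3)) = 0.03002 m from the centre, with end-angles ±π/3.
One side contributes B₁ = (μ₀I/4πd)·2 sin(π/3) = 2.44×10⁻⁵ T.
All 3 sides add in the same direction: B = 3 × 2.44×10⁻⁵ = 7.32×10⁻⁵ T.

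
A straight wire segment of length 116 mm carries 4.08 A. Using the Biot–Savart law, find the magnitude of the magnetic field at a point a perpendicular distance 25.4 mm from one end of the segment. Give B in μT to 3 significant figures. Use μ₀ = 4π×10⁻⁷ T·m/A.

B ≈ 15.7 μT

For a finite straight segment, B = (μ₀I/4πd)(sinθ₁ + sinθ₂), where θ₁, θ₂ are the angles from the perpendicular to each end.
The perpendicular foot is at one end, so the two end-offsets along the wire are 0 and L = 0.116 m.
sinθ₁ = 0/√(0²+0.0254²) = 0.0000; sinθ₂ = 0.116/√(0.116²+0.0254²) = 0.9769.
B = (4π×10⁻⁷ × 4.08) / (4π × 0.0254) × (0.0000 + 0.9769) = 1.57×10⁻⁵ T.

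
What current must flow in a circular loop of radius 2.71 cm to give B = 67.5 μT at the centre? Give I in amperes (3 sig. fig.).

I ≈ 2.91 A

At the centre of a circular loop B = μ₀I/(2R), so I = 2RB/μ₀.
With R = 0.0271 m, I = 2 × 0.0271 × 6.75×10⁻⁵ / (4π×10⁻⁷) = 2.91 A.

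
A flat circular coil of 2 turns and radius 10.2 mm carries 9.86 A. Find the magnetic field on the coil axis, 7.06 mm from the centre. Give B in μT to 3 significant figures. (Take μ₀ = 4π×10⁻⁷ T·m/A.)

For an N-turn flat coil, B = Nμ₀IR²/[2(R²+z²)^(3/2)] with R = 0.0102 m, z = 0.00706 m.
B = 2 × 3.38×10⁻⁴ T = 6.75×10⁻⁴ T.

B ≈ 675 μT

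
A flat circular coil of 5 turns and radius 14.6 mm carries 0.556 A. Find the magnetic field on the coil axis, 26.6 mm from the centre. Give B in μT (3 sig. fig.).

B ≈ 13.3 μT

For an N-turn flat coil, B = Nμ₀IR²/[2(R²+z²)^(3/2)] with R = 0.0146 m, z = 0.0266 m.
B = 5 × 2.67×10⁻⁶ T = 1.33×10⁻⁵ T.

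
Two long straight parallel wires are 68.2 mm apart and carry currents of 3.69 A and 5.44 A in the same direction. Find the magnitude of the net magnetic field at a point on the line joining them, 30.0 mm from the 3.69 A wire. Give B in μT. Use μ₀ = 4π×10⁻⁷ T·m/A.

B ≈ 3.88 μT

Each long wire gives B = μ₀I/(2πd). Distances are d₁ = 0.03 m and d₂ = 0.0382 m.
B₁ = 2.46×10⁻⁵ T, B₂ = 2.85×10⁻⁵ T.
Between parallel currents the two contributions point in opposite directions, so they subtract. B = |B₁ − B₂| = |2.46×10⁻⁵ − 2.85×10⁻⁵| = 3.88×10⁻⁶ T.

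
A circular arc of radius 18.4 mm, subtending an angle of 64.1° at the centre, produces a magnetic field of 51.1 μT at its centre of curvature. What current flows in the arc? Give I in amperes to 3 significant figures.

I ≈ 8.40 A

For a circular arc, B = μ₀Iφ/(4πR) with φ in radians; here φ = 1.119 rad.
So I = 4πRB/(μ₀φ) = 4π × 0.0184 × 5.11×10⁻⁵ / (4π×10⁻⁷ × 1.119) = 8.40 A.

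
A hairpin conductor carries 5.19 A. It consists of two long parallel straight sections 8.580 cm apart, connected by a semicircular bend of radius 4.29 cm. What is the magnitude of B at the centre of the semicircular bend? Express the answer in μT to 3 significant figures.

B ≈ 62.2 μT

The semicircular arc contributes B_arc = μ₀I·π/(4πR) = μ₀I/(4R) = 3.80×10⁻⁵ T.
Each semi-infinite lead is at perpendicular distance R = 0.0429 m from the centre, with the perpendicular foot at its near end, so it contributes μ₀I/(4πR); both point the same way, together 2.42×10⁻⁵ T.
Arc and leads all point the same direction: B = 3.80×10⁻⁵ + 2.42×10⁻⁵ = 6.22×10⁻⁵ T.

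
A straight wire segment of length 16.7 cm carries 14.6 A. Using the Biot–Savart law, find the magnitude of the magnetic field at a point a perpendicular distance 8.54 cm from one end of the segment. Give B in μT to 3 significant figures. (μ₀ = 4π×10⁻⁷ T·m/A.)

B ≈ 15.2 μT

For a finite straight segment, B = (μ₀I/4πd)(sinθ₁ + sinθ₂), where θ₁, θ₂ are the angles from the perpendicular to each end.
The perpendicular foot is at one end, so the two end-offsets along the wire are 0 and L = 0.167 m.
sinθ₁ = 0/√(0²+0.0854²) = 0.0000; sinθ₂ = 0.167/√(0.167²+0.0854²) = 0.8903.
B = (4π×10⁻⁷ × 14.6) / (4π × 0.0854) × (0.0000 + 0.8903) = 1.52×10⁻⁵ T.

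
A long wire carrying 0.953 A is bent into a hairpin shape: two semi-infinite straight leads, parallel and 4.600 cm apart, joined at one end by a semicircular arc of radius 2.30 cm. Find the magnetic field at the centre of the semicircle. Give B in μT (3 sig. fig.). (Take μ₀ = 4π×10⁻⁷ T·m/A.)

B ≈ 21.3 μT

The semicircular arc contributes B_arc = μ₀I·π/(4πR) = μ₀I/(4R) = 1.30×10⁻⁵ T.
Each semi-infinite lead is at perpendicular distance R = 0.023 m from the centre, with the perpendicular foot at its near end, so it contributes μ₀I/(4πR); both point the same way, together 8.29×10⁻⁶ T.
Arc and leads all point the same direction: B = 1.30×10⁻⁵ + 8.29×10⁻⁶ = 2.13×10⁻⁵ T.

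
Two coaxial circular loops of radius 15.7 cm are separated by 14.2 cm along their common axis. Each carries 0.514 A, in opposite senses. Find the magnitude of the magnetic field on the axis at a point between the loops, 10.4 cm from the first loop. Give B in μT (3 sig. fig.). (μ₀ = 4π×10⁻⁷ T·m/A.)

B ≈ 0.697 μT

Each loop contributes B = μ₀IR²/[2(R²+z²)^(3/2)] on the axis, with z measured from that loop.
Loop 1 (z = 0.104 m): B₁ = 1.19×10⁻⁶ T. Loop 2 (z = 0.038 m): B₂ = 1.89×10⁻⁶ T.
The fields oppose: B = |B₁ − B₂| = 6.97×10⁻⁷ T.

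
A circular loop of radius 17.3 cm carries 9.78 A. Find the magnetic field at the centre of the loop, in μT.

B ≈ 35.5 μT

At the centre of a circular loop the Biot–Savart law gives B = μ₀I/(2R).
B = (4π×10⁻⁷ × 9.78) / (2 × 0.173) = 3.55×10⁻⁵ T.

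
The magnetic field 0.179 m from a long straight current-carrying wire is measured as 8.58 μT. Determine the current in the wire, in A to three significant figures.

For a long straight wire B = μ₀I/(2πd), so I = 2πdB/μ₀.
I = 2π × 0.179 × 8.58×10⁻⁶ / (4π×10⁻⁷) = 7.68 A.

I ≈ 7.68 A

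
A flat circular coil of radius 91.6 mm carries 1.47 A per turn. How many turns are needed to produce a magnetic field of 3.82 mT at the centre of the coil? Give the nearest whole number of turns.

N = 379

For an N-turn coil, B = Nμ₀I/(2R). A single turn gives B₁ = 1.01×10⁻⁵ T with R = 0.0916 m.
N = B/B₁ = 3.82×10⁻³ / 1.01×10⁻⁵ = 378.85.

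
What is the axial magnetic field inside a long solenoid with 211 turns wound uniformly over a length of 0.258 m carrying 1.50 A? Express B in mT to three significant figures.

Inside a long solenoid, B = μ₀nI with n = 817.8 turns/m.
B = 4π×10⁻⁷ × 817.8 × 1.50 = 1.54×10⁻³ T.

B ≈ 1.54 mT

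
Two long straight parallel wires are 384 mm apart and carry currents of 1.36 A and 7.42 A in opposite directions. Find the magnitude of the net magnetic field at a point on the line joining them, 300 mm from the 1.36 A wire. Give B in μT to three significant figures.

B ≈ 18.6 μT

Each long wire gives B = μ₀I/(2πd). Distances are d₁ = 0.3 m and d₂ = 0.084 m.
B₁ = 9.07×10⁻⁷ T, B₂ = 1.77×10⁻⁵ T.
Between antiparallel currents both contributions point the same way, so they add. B = B₁ + B₂ = 9.07×10⁻⁷ + 1.77×10⁻⁵ = 1.86×10⁻⁵ T.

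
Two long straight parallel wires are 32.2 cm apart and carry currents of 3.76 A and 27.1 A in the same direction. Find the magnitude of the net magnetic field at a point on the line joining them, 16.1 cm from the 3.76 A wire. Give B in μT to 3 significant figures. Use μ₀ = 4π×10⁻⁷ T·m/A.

Each long wire gives B = μ₀I/(2πd). Distances are d₁ = 0.161 m and d₂ = 0.161 m.
B₁ = 4.67×10⁻⁶ T, B₂ = 3.37×10⁻⁵ T.
Between parallel currents the two contributions point in opposite directions, so they subtract. B = |B₁ − B₂| = |4.67×10⁻⁶ − 3.37×10⁻⁵| = 2.90×10⁻⁵ T.

B ≈ 29.0 μT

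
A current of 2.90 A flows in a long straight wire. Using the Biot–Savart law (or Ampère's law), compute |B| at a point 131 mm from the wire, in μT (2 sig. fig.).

For an infinitely long straight wire, B = μ₀I/(2πd).
B = (4π×10⁻⁷ × 2.90) / (2π × 0.131) = 4.43×10⁻⁶ T.

B ≈ 4.4 μT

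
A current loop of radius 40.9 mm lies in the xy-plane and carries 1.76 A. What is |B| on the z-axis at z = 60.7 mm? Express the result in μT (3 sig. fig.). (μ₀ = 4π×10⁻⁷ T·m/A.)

On the axis of a circular loop, B = μ₀IR² / [2(R²+z²)^(3/2)].
R² + z² = (0.0409)² + (0.0607)² = 0.005357 m², and (R²+z²)^(3/2) = 3.92×10⁻⁴ m³.
B = (4π×10⁻⁷ × 1.76 × 0.001673) / (2 × 3.92×10⁻⁴) = 4.72×10⁻⁶ T.

B ≈ 4.72 μT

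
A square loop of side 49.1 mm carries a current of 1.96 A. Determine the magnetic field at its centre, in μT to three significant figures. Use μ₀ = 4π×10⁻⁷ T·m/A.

B ≈ 45.2 μT

Each side is a finite straight segment at perpendicular distance d = a/(2 tan(π/4)) = 0.02455 m from the centre, with end-angles ±π/4.
One side contributes B₁ = (μ₀I/4πd)·2 sin(π/4) = 1.13×10⁻⁵ T.
All 4 sides add in the same direction: B = 4 × 1.13×10⁻⁵ = 4.52×10⁻⁵ T.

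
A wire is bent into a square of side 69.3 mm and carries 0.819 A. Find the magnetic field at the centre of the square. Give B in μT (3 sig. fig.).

Each side is a finite straight segment at perpendicular distance d = a/(2 tan(π/4)) = 0.03465 m from the centre, with end-angles ±π/4.
One side contributes B₁ = (μ₀I/4πd)·2 sin(π/4) = 3.34×10⁻⁶ T.
All 4 sides add in the same direction: B = 4 × 3.34×10⁻⁶ = 1.34×10⁻⁵ T.

B ≈ 13.4 μT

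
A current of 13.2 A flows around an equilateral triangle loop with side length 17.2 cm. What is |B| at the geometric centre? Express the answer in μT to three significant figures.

Each side is a finite straight segment at perpendicular distance d = a/(2 tan(π/3)) = 0.04965 m from the centre, with end-angles ±π/3.
One side contributes B₁ = (μ₀I/4πd)·2 sin(π/3) = 4.60×10⁻⁵ T.
All 3 sides add in the same direction: B = 3 × 4.60×10⁻⁵ = 1.38×10⁻⁴ T.

B ≈ 138 μT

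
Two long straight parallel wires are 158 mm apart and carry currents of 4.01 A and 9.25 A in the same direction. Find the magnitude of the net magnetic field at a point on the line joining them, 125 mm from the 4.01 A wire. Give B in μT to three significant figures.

Each long wire gives B = μ₀I/(2πd). Distances are d₁ = 0.125 m and d₂ = 0.033 m.
B₁ = 6.42×10⁻⁶ T, B₂ = 5.61×10⁻⁵ T.
Between parallel currents the two contributions point in opposite directions, so they subtract. B = |B₁ − B₂| = |6.42×10⁻⁶ − 5.61×10⁻⁵| = 4.96×10⁻⁵ T.

B ≈ 49.6 μT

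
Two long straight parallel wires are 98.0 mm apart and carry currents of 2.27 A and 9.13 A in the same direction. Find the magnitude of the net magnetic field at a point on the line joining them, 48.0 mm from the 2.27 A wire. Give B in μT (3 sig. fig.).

Each long wire gives B = μ₀I/(2πd). Distances are d₁ = 0.048 m and d₂ = 0.05 m.
B₁ = 9.46×10⁻⁶ T, B₂ = 3.65×10⁻⁵ T.
Between parallel currents the two contributions point in opposite directions, so they subtract. B = |B₁ − B₂| = |9.46×10⁻⁶ − 3.65×10⁻⁵| = 2.71×10⁻⁵ T.

B ≈ 27.1 μT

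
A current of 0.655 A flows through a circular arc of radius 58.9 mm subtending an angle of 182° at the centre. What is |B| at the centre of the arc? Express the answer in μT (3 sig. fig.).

B ≈ 3.53 μT

The Biot–Savart field of a circular arc at its centre is B = μ₀Iφ/(4πR), with φ = 3.176 rad.
B = (4π×10⁻⁷ × 0.655 × 3.176) / (4π × 0.0589) = 3.53×10⁻⁶ T.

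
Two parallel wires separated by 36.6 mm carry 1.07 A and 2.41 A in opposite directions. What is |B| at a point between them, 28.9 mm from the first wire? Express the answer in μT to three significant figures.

Each long wire gives B = μ₀I/(2πd). Distances are d₁ = 0.0289 m and d₂ = 0.0077 m.
B₁ = 7.40×10⁻⁶ T, B₂ = 6.26×10⁻⁵ T.
Between antiparallel currents both contributions point the same way, so they add. B = B₁ + B₂ = 7.40×10⁻⁶ + 6.26×10⁻⁵ = 7.00×10⁻⁵ T.

B ≈ 70.0 μT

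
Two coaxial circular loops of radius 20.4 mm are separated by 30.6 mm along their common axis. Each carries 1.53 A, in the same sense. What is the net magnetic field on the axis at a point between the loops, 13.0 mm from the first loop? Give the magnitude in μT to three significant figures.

B ≈ 48.7 μT

Each loop contributes B = μ₀IR²/[2(R²+z²)^(3/2)] on the axis, with z measured from that loop.
Loop 1 (z = 0.013 m): B₁ = 2.83×10⁻⁵ T. Loop 2 (z = 0.0176 m): B₂ = 2.05×10⁻⁵ T.
The fields add: B = B₁ + B₂ = 4.87×10⁻⁵ T.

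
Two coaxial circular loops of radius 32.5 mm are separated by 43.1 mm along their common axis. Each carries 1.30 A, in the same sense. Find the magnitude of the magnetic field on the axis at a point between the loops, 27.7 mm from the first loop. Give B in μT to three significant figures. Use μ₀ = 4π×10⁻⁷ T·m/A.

Each loop contributes B = μ₀IR²/[2(R²+z²)^(3/2)] on the axis, with z measured from that loop.
Loop 1 (z = 0.0277 m): B₁ = 1.11×10⁻⁵ T. Loop 2 (z = 0.0154 m): B₂ = 1.85×10⁻⁵ T.
The fields add: B = B₁ + B₂ = 2.96×10⁻⁵ T.

B ≈ 29.6 μT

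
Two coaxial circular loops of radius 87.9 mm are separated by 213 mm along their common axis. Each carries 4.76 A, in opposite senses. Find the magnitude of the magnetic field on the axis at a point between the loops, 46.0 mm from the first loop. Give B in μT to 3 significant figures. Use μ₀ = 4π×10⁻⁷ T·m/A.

Each loop contributes B = μ₀IR²/[2(R²+z²)^(3/2)] on the axis, with z measured from that loop.
Loop 1 (z = 0.046 m): B₁ = 2.37×10⁻⁵ T. Loop 2 (z = 0.167 m): B₂ = 3.44×10⁻⁶ T.
The fields oppose: B = |B₁ − B₂| = 2.02×10⁻⁵ T.

B ≈ 20.2 μT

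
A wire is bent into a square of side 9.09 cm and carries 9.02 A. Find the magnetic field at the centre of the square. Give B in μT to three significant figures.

B ≈ 112 μT

Each side is a finite straight segment at perpendicular distance d = a/(2 tan(π/4)) = 0.04545 m from the centre, with end-angles ±π/4.
One side contributes B₁ = (μ₀I/4πd)·2 sin(π/4) = 2.81×10⁻⁵ T.
All 4 sides add in the same direction: B = 4 × 2.81×10⁻⁵ = 1.12×10⁻⁴ T.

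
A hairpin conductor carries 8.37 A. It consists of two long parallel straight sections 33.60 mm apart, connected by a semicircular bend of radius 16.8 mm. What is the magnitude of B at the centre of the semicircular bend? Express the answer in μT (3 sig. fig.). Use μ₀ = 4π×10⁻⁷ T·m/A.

The semicircular arc contributes B_arc = μ₀I·π/(4πR) = μ₀I/(4R) = 1.57×10⁻⁴ T.
Each semi-infinite lead is at perpendicular distance R = 0.0168 m from the centre, with the perpendicular foot at its near end, so it contributes μ₀I/(4πR); both point the same way, together 9.96×10⁻⁵ T.
Arc and leads all point the same direction: B = 1.57×10⁻⁴ + 9.96×10⁻⁵ = 2.56×10⁻⁴ T.

B ≈ 256 μT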